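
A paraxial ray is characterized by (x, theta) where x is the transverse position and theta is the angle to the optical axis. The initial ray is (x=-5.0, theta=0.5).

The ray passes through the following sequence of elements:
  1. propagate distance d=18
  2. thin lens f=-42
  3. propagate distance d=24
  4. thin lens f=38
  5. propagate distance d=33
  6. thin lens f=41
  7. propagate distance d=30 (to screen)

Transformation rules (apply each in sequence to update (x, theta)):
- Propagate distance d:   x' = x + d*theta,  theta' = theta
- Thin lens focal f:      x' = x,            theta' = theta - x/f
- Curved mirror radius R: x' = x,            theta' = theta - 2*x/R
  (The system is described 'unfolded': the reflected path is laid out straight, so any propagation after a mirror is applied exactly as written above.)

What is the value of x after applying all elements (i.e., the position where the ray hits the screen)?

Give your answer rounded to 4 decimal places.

Initial: x=-5.0000 theta=0.5000
After 1 (propagate distance d=18): x=4.0000 theta=0.5000
After 2 (thin lens f=-42): x=4.0000 theta=25/42 (≈0.5952)
After 3 (propagate distance d=24): x=128/7 (≈18.2857) theta=25/42 (≈0.5952)
After 4 (thin lens f=38): x=128/7 (≈18.2857) theta=13/114 (≈0.1140)
After 5 (propagate distance d=33): x=5865/266 (≈22.0489) theta=13/114 (≈0.1140)
After 6 (thin lens f=41): x=5865/266 (≈22.0489) theta=-6932/16359 (≈-0.4237)
After 7 (propagate distance d=30 (to screen)): x=101825/10906 (≈9.3366) theta=-6932/16359 (≈-0.4237)
Rounded to 4 decimal places: x = 9.3366

Answer: 9.3366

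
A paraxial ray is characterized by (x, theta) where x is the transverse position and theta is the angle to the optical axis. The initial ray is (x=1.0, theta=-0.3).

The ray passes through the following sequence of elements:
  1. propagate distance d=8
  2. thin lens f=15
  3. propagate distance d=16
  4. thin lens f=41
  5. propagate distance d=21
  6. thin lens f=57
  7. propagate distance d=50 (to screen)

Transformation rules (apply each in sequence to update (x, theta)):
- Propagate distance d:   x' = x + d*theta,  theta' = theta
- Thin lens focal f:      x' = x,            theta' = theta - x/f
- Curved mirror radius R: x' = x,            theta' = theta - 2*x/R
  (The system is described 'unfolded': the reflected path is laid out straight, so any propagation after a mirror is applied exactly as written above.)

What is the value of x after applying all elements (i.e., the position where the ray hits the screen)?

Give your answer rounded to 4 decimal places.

Initial: x=1.0000 theta=-0.3000
After 1 (propagate distance d=8): x=-1.4000 theta=-0.3000
After 2 (thin lens f=15): x=-1.4000 theta=-31/150 (≈-0.2067)
After 3 (propagate distance d=16): x=-353/75 (≈-4.7067) theta=-31/150 (≈-0.2067)
After 4 (thin lens f=41): x=-353/75 (≈-4.7067) theta=-113/1230 (≈-0.0919)
After 5 (propagate distance d=21): x=-40811/6150 (≈-6.6359) theta=-113/1230 (≈-0.0919)
After 6 (thin lens f=57): x=-40811/6150 (≈-6.6359) theta=4303/175275 (≈0.0245)
After 7 (propagate distance d=50 (to screen)): x=-1895927/350550 (≈-5.4084) theta=4303/175275 (≈0.0245)
Rounded to 4 decimal places: x = -5.4084

Answer: -5.4084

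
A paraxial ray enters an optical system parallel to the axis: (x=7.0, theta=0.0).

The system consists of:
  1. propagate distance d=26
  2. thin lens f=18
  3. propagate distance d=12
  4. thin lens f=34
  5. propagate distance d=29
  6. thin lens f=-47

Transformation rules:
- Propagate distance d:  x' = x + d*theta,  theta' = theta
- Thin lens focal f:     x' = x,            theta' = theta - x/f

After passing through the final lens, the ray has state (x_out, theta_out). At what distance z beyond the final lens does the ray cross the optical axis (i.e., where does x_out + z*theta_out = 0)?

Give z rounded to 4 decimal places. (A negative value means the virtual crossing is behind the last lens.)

Initial: x=7.0000 theta=0.0000
After 1 (propagate distance d=26): x=7.0000 theta=0.0000
After 2 (thin lens f=18): x=7.0000 theta=-7/18 (≈-0.3889)
After 3 (propagate distance d=12): x=7/3 (≈2.3333) theta=-7/18 (≈-0.3889)
After 4 (thin lens f=34): x=7/3 (≈2.3333) theta=-70/153 (≈-0.4575)
After 5 (propagate distance d=29): x=-1673/153 (≈-10.9346) theta=-70/153 (≈-0.4575)
After 6 (thin lens f=-47): x=-1673/153 (≈-10.9346) theta=-4963/7191 (≈-0.6902)
z_focus = -x_out/theta_out = -(-1673/153)/(-4963/7191) = -11233/709 ≈ -15.8434
Rounded to 4 decimal places: z = -15.8434

Answer: -15.8434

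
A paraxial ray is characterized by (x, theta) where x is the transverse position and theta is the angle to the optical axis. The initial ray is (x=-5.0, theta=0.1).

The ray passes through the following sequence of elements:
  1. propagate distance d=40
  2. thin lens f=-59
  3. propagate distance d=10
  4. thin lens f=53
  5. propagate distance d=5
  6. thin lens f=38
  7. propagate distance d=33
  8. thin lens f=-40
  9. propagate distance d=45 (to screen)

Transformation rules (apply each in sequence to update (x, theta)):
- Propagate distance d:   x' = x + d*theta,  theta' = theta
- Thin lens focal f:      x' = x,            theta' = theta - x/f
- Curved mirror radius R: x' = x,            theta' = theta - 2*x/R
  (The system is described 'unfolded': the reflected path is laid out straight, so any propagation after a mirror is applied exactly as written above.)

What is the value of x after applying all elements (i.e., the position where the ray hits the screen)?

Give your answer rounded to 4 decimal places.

Initial: x=-5.0000 theta=0.1000
After 1 (propagate distance d=40): x=-1.0000 theta=0.1000
After 2 (thin lens f=-59): x=-1.0000 theta=49/590 (≈0.0831)
After 3 (propagate distance d=10): x=-10/59 (≈-0.1695) theta=49/590 (≈0.0831)
After 4 (thin lens f=53): x=-10/59 (≈-0.1695) theta=2697/31270 (≈0.0862)
After 5 (propagate distance d=5): x=1637/6254 (≈0.2618) theta=2697/31270 (≈0.0862)
After 6 (thin lens f=38): x=1637/6254 (≈0.2618) theta=94301/1188260 (≈0.0794)
After 7 (propagate distance d=33): x=3422963/1188260 (≈2.8807) theta=94301/1188260 (≈0.0794)
After 8 (thin lens f=-40): x=3422963/1188260 (≈2.8807) theta=7195003/47530400 (≈0.1514)
After 9 (propagate distance d=45 (to screen)): x=92138731/9506080 (≈9.6926) theta=7195003/47530400 (≈0.1514)
Rounded to 4 decimal places: x = 9.6926

Answer: 9.6926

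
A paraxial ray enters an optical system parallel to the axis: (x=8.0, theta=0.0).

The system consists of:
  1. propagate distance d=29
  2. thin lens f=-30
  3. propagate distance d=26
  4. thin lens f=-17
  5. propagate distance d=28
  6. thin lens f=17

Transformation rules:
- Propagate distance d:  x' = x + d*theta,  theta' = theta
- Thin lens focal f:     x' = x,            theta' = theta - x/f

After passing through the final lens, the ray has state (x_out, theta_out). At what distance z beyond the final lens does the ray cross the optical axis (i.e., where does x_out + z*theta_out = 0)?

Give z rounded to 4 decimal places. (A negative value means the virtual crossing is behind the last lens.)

Answer: 29.0211

Derivation:
Initial: x=8.0000 theta=0.0000
After 1 (propagate distance d=29): x=8.0000 theta=0.0000
After 2 (thin lens f=-30): x=8.0000 theta=4/15 (≈0.2667)
After 3 (propagate distance d=26): x=224/15 (≈14.9333) theta=4/15 (≈0.2667)
After 4 (thin lens f=-17): x=224/15 (≈14.9333) theta=292/255 (≈1.1451)
After 5 (propagate distance d=28): x=11984/255 (≈46.9961) theta=292/255 (≈1.1451)
After 6 (thin lens f=17): x=11984/255 (≈46.9961) theta=-468/289 (≈-1.6194)
z_focus = -x_out/theta_out = -(11984/255)/(-468/289) = 50932/1755 ≈ 29.0211
Rounded to 4 decimal places: z = 29.0211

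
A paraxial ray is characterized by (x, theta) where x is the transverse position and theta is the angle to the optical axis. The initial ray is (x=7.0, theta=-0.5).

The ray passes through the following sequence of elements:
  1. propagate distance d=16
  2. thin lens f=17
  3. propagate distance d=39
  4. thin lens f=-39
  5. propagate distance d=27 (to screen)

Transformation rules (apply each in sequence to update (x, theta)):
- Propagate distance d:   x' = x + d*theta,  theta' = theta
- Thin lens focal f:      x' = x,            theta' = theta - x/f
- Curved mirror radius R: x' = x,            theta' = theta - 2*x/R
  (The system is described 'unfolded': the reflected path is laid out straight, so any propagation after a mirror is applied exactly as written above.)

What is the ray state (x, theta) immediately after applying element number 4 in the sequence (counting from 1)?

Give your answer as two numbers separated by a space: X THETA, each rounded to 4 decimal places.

Answer: -18.2059 -0.9080

Derivation:
Initial: x=7.0000 theta=-0.5000
After 1 (propagate distance d=16): x=-1.0000 theta=-0.5000
After 2 (thin lens f=17): x=-1.0000 theta=-15/34 (≈-0.4412)
After 3 (propagate distance d=39): x=-619/34 (≈-18.2059) theta=-15/34 (≈-0.4412)
After 4 (thin lens f=-39): x=-619/34 (≈-18.2059) theta=-602/663 (≈-0.9080)
Rounded to 4 decimal places: x = -18.2059, theta = -0.9080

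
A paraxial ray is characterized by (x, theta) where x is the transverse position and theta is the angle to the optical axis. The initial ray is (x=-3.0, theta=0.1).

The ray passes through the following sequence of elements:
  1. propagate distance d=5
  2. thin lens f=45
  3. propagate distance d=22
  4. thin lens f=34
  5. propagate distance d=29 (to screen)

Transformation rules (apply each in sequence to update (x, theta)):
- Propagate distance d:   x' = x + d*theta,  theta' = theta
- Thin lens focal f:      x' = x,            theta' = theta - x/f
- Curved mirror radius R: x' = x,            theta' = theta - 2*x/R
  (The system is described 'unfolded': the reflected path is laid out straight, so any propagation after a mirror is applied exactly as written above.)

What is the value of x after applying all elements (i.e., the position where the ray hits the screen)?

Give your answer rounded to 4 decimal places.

Initial: x=-3.0000 theta=0.1000
After 1 (propagate distance d=5): x=-2.5000 theta=0.1000
After 2 (thin lens f=45): x=-2.5000 theta=7/45 (≈0.1556)
After 3 (propagate distance d=22): x=83/90 (≈0.9222) theta=7/45 (≈0.1556)
After 4 (thin lens f=34): x=83/90 (≈0.9222) theta=131/1020 (≈0.1284)
After 5 (propagate distance d=29 (to screen)): x=14219/3060 (≈4.6467) theta=131/1020 (≈0.1284)
Rounded to 4 decimal places: x = 4.6467

Answer: 4.6467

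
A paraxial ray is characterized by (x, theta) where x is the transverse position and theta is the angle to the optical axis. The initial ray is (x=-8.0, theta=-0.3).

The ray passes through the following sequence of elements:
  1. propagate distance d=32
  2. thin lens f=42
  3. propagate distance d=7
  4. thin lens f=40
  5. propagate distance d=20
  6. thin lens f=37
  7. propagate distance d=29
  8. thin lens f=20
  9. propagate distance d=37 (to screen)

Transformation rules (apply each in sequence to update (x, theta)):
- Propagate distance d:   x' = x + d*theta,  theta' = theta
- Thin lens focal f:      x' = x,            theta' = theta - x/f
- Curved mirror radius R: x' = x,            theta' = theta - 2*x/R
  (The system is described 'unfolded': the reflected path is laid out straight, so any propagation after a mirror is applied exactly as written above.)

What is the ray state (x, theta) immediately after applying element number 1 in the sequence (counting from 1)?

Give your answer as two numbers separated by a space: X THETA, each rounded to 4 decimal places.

Answer: -17.6000 -0.3000

Derivation:
Initial: x=-8.0000 theta=-0.3000
After 1 (propagate distance d=32): x=-17.6000 theta=-0.3000
Rounded to 4 decimal places: x = -17.6000, theta = -0.3000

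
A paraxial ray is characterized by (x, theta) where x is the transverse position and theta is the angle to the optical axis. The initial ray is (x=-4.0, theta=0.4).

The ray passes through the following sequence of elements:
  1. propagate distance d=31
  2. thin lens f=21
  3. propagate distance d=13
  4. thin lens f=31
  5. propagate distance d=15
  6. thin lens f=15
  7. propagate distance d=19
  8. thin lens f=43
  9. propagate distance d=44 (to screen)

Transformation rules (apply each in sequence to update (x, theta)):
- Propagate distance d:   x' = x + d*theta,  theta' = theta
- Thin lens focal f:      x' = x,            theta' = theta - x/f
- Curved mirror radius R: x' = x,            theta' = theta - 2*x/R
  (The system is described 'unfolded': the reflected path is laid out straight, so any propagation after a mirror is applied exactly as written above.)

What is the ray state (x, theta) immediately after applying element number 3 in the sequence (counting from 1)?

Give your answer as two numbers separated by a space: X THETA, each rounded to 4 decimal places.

Answer: 8.4000 0.0000

Derivation:
Initial: x=-4.0000 theta=0.4000
After 1 (propagate distance d=31): x=8.4000 theta=0.4000
After 2 (thin lens f=21): x=8.4000 theta=0.0000
After 3 (propagate distance d=13): x=8.4000 theta=0.0000
Rounded to 4 decimal places: x = 8.4000, theta = 0.0000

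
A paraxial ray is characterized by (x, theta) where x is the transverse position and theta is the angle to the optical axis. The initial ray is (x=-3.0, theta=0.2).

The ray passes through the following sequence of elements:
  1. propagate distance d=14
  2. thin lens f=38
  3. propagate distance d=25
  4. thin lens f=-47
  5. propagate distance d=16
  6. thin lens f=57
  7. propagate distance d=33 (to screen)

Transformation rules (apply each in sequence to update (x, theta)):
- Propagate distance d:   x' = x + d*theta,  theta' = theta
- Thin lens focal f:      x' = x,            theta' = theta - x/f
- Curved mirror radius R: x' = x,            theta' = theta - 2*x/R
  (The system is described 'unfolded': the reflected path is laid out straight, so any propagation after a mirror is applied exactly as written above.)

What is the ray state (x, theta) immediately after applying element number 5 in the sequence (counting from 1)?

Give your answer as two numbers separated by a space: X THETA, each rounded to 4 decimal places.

Initial: x=-3.0000 theta=0.2000
After 1 (propagate distance d=14): x=-0.2000 theta=0.2000
After 2 (thin lens f=38): x=-0.2000 theta=39/190 (≈0.2053)
After 3 (propagate distance d=25): x=937/190 (≈4.9316) theta=39/190 (≈0.2053)
After 4 (thin lens f=-47): x=937/190 (≈4.9316) theta=277/893 (≈0.3102)
After 5 (propagate distance d=16): x=88359/8930 (≈9.8946) theta=277/893 (≈0.3102)
Rounded to 4 decimal places: x = 9.8946, theta = 0.3102

Answer: 9.8946 0.3102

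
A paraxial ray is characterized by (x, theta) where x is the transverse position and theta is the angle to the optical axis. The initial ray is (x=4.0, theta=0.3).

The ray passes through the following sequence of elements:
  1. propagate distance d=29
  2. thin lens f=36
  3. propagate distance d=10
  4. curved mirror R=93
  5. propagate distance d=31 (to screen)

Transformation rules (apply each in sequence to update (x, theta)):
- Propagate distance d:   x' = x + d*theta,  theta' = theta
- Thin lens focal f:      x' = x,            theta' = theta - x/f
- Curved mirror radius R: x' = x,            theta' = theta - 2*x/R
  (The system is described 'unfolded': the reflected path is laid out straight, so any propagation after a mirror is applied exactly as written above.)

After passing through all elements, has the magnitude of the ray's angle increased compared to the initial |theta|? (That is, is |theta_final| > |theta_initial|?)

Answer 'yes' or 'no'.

Answer: yes

Derivation:
Initial: x=4.0000 theta=0.3000
After 1 (propagate distance d=29): x=12.7000 theta=0.3000
After 2 (thin lens f=36): x=12.7000 theta=-19/360 (≈-0.0528)
After 3 (propagate distance d=10): x=2191/180 (≈12.1722) theta=-19/360 (≈-0.0528)
After 4 (curved mirror R=93): x=2191/180 (≈12.1722) theta=-10531/33480 (≈-0.3145)
After 5 (propagate distance d=31 (to screen)): x=523/216 (≈2.4213) theta=-10531/33480 (≈-0.3145)
|theta_initial|=0.3000 |theta_final|=10531/33480 (≈0.3145) -> increased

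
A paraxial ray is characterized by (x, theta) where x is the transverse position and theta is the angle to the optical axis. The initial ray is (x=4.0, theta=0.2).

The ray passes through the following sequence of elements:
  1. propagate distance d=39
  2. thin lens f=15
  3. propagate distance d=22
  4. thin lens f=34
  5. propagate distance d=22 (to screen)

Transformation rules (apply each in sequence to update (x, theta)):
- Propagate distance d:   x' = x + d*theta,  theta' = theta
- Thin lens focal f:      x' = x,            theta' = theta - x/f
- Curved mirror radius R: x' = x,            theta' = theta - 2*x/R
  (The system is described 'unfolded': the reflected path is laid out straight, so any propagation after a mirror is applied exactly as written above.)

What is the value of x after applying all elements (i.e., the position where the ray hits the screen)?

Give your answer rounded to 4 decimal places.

Answer: -13.2973

Derivation:
Initial: x=4.0000 theta=0.2000
After 1 (propagate distance d=39): x=11.8000 theta=0.2000
After 2 (thin lens f=15): x=11.8000 theta=-44/75 (≈-0.5867)
After 3 (propagate distance d=22): x=-83/75 (≈-1.1067) theta=-44/75 (≈-0.5867)
After 4 (thin lens f=34): x=-83/75 (≈-1.1067) theta=-471/850 (≈-0.5541)
After 5 (propagate distance d=22 (to screen)): x=-16954/1275 (≈-13.2973) theta=-471/850 (≈-0.5541)
Rounded to 4 decimal places: x = -13.2973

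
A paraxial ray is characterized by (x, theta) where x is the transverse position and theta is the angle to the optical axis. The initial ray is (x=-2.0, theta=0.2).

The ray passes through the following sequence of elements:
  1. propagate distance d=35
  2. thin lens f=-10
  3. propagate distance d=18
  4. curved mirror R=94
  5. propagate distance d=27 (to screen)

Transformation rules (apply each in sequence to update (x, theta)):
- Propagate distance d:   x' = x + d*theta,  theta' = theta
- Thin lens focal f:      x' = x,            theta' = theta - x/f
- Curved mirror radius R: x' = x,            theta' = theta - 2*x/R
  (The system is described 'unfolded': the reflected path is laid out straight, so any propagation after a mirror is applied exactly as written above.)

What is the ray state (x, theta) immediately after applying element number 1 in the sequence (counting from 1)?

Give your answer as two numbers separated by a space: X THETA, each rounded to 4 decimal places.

Answer: 5.0000 0.2000

Derivation:
Initial: x=-2.0000 theta=0.2000
After 1 (propagate distance d=35): x=5.0000 theta=0.2000
Rounded to 4 decimal places: x = 5.0000, theta = 0.2000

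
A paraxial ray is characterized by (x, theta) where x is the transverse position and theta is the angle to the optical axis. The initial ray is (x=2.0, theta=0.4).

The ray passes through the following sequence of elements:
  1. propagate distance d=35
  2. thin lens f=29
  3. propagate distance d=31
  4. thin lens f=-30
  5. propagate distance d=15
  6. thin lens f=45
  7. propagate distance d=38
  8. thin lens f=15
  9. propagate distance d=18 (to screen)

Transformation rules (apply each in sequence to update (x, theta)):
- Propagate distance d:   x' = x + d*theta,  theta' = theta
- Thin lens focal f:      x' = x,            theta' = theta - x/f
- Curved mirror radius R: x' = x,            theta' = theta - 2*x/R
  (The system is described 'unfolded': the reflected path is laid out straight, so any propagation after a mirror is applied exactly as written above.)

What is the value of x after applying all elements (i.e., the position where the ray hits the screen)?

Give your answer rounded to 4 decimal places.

Initial: x=2.0000 theta=0.4000
After 1 (propagate distance d=35): x=16.0000 theta=0.4000
After 2 (thin lens f=29): x=16.0000 theta=-22/145 (≈-0.1517)
After 3 (propagate distance d=31): x=1638/145 (≈11.2966) theta=-22/145 (≈-0.1517)
After 4 (thin lens f=-30): x=1638/145 (≈11.2966) theta=163/725 (≈0.2248)
After 5 (propagate distance d=15): x=2127/145 (≈14.6690) theta=163/725 (≈0.2248)
After 6 (thin lens f=45): x=2127/145 (≈14.6690) theta=-44/435 (≈-0.1011)
After 7 (propagate distance d=38): x=4709/435 (≈10.8253) theta=-44/435 (≈-0.1011)
After 8 (thin lens f=15): x=4709/435 (≈10.8253) theta=-5369/6525 (≈-0.8228)
After 9 (propagate distance d=18 (to screen)): x=-8669/2175 (≈-3.9857) theta=-5369/6525 (≈-0.8228)
Rounded to 4 decimal places: x = -3.9857

Answer: -3.9857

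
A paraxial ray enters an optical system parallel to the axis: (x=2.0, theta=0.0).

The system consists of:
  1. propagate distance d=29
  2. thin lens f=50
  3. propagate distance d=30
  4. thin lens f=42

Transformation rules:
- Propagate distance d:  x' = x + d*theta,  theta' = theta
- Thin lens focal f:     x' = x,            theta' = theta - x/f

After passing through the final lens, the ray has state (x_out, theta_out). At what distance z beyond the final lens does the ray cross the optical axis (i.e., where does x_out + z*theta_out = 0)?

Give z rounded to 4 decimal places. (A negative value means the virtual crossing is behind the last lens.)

Initial: x=2.0000 theta=0.0000
After 1 (propagate distance d=29): x=2.0000 theta=0.0000
After 2 (thin lens f=50): x=2.0000 theta=-0.0400
After 3 (propagate distance d=30): x=0.8000 theta=-0.0400
After 4 (thin lens f=42): x=0.8000 theta=-31/525 (≈-0.0590)
z_focus = -x_out/theta_out = -(0.8000)/(-31/525) = 420/31 ≈ 13.5484
Rounded to 4 decimal places: z = 13.5484

Answer: 13.5484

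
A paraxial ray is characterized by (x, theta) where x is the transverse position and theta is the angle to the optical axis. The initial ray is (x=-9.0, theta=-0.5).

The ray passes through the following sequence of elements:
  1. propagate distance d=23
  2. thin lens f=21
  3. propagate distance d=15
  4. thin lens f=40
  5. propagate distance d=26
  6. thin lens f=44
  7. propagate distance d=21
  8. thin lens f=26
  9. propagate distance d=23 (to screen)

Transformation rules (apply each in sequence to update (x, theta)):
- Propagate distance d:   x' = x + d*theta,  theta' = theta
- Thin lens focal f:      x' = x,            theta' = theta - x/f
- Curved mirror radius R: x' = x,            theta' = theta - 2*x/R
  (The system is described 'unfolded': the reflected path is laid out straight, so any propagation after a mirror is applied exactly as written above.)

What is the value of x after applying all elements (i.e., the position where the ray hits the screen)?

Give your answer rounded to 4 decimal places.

Initial: x=-9.0000 theta=-0.5000
After 1 (propagate distance d=23): x=-20.5000 theta=-0.5000
After 2 (thin lens f=21): x=-20.5000 theta=10/21 (≈0.4762)
After 3 (propagate distance d=15): x=-187/14 (≈-13.3571) theta=10/21 (≈0.4762)
After 4 (thin lens f=40): x=-187/14 (≈-13.3571) theta=1361/1680 (≈0.8101)
After 5 (propagate distance d=26): x=6473/840 (≈7.7060) theta=1361/1680 (≈0.8101)
After 6 (thin lens f=44): x=6473/840 (≈7.7060) theta=7823/12320 (≈0.6350)
After 7 (propagate distance d=21): x=777661/36960 (≈21.0406) theta=7823/12320 (≈0.6350)
After 8 (thin lens f=26): x=777661/36960 (≈21.0406) theta=-167467/960960 (≈-0.1743)
After 9 (propagate distance d=23 (to screen)): x=1091163/64064 (≈17.0324) theta=-167467/960960 (≈-0.1743)
Rounded to 4 decimal places: x = 17.0324

Answer: 17.0324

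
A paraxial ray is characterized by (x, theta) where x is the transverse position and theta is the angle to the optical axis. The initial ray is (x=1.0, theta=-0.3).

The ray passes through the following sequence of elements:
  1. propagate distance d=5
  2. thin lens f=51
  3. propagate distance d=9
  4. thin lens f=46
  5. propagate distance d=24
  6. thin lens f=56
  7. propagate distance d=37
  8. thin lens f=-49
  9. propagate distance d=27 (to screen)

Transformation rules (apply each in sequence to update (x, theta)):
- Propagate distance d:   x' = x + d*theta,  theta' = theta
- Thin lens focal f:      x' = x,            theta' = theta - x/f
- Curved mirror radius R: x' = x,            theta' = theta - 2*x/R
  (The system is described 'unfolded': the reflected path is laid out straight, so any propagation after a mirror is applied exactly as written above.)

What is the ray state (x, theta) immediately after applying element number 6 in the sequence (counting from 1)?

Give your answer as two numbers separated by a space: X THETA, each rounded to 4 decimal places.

Initial: x=1.0000 theta=-0.3000
After 1 (propagate distance d=5): x=-0.5000 theta=-0.3000
After 2 (thin lens f=51): x=-0.5000 theta=-74/255 (≈-0.2902)
After 3 (propagate distance d=9): x=-529/170 (≈-3.1118) theta=-74/255 (≈-0.2902)
After 4 (thin lens f=46): x=-529/170 (≈-3.1118) theta=-227/1020 (≈-0.2225)
After 5 (propagate distance d=24): x=-1437/170 (≈-8.4529) theta=-227/1020 (≈-0.2225)
After 6 (thin lens f=56): x=-1437/170 (≈-8.4529) theta=-409/5712 (≈-0.0716)
Rounded to 4 decimal places: x = -8.4529, theta = -0.0716

Answer: -8.4529 -0.0716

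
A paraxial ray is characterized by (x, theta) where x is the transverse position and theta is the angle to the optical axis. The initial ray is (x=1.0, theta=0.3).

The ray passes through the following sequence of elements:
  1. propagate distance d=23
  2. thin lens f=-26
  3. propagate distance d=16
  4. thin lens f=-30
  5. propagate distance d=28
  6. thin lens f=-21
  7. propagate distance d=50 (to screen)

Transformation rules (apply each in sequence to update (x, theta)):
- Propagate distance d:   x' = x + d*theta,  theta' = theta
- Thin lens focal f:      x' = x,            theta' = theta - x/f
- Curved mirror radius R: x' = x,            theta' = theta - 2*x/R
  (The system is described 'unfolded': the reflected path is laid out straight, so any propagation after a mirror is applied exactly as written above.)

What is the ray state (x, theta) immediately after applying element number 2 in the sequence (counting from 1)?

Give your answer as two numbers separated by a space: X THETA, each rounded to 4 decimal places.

Initial: x=1.0000 theta=0.3000
After 1 (propagate distance d=23): x=7.9000 theta=0.3000
After 2 (thin lens f=-26): x=7.9000 theta=157/260 (≈0.6038)
Rounded to 4 decimal places: x = 7.9000, theta = 0.6038

Answer: 7.9000 0.6038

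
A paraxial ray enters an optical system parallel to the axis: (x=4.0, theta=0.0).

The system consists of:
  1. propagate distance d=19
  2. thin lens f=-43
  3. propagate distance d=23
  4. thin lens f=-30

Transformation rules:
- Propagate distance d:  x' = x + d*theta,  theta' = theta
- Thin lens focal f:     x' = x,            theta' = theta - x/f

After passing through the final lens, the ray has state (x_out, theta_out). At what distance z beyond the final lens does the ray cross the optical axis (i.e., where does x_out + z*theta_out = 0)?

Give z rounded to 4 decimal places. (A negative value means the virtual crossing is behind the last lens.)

Initial: x=4.0000 theta=0.0000
After 1 (propagate distance d=19): x=4.0000 theta=0.0000
After 2 (thin lens f=-43): x=4.0000 theta=4/43 (≈0.0930)
After 3 (propagate distance d=23): x=264/43 (≈6.1395) theta=4/43 (≈0.0930)
After 4 (thin lens f=-30): x=264/43 (≈6.1395) theta=64/215 (≈0.2977)
z_focus = -x_out/theta_out = -(264/43)/(64/215) = -20.6250
Rounded to 4 decimal places: z = -20.6250

Answer: -20.6250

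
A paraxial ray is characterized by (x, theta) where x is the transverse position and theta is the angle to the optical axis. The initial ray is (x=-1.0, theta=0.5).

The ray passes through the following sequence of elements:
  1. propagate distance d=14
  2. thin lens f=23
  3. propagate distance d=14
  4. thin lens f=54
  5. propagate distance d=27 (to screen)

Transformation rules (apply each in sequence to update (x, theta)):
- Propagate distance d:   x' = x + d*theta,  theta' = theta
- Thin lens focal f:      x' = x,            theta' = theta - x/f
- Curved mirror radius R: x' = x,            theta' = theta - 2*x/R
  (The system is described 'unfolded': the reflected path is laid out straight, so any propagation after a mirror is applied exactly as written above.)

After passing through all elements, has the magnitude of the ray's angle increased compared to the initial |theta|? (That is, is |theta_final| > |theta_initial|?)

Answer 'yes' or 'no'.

Answer: no

Derivation:
Initial: x=-1.0000 theta=0.5000
After 1 (propagate distance d=14): x=6.0000 theta=0.5000
After 2 (thin lens f=23): x=6.0000 theta=11/46 (≈0.2391)
After 3 (propagate distance d=14): x=215/23 (≈9.3478) theta=11/46 (≈0.2391)
After 4 (thin lens f=54): x=215/23 (≈9.3478) theta=41/621 (≈0.0660)
After 5 (propagate distance d=27 (to screen)): x=256/23 (≈11.1304) theta=41/621 (≈0.0660)
|theta_initial|=0.5000 |theta_final|=41/621 (≈0.0660) -> not increased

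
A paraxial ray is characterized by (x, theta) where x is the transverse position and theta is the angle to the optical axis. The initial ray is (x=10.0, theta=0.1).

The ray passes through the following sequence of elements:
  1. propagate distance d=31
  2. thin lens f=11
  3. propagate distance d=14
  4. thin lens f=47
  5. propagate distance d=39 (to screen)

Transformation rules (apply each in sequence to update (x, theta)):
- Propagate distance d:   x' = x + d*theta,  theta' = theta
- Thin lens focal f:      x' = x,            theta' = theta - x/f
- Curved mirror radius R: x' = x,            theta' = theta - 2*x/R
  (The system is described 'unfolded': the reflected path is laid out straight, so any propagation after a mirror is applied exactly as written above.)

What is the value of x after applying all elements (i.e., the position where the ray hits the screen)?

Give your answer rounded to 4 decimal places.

Answer: -42.9153

Derivation:
Initial: x=10.0000 theta=0.1000
After 1 (propagate distance d=31): x=13.1000 theta=0.1000
After 2 (thin lens f=11): x=13.1000 theta=-12/11 (≈-1.0909)
After 3 (propagate distance d=14): x=-239/110 (≈-2.1727) theta=-12/11 (≈-1.0909)
After 4 (thin lens f=47): x=-239/110 (≈-2.1727) theta=-491/470 (≈-1.0447)
After 5 (propagate distance d=39 (to screen)): x=-110936/2585 (≈-42.9153) theta=-491/470 (≈-1.0447)
Rounded to 4 decimal places: x = -42.9153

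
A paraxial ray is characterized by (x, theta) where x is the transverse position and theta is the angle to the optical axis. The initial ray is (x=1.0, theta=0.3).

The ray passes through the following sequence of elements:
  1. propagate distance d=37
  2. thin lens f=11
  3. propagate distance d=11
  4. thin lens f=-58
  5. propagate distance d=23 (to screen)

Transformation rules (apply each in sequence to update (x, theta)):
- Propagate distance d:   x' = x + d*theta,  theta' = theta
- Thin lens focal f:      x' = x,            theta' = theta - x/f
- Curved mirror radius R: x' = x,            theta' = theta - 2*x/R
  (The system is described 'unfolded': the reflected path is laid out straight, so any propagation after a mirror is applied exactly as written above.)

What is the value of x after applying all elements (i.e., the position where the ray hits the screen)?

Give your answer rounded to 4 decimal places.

Answer: -13.7914

Derivation:
Initial: x=1.0000 theta=0.3000
After 1 (propagate distance d=37): x=12.1000 theta=0.3000
After 2 (thin lens f=11): x=12.1000 theta=-0.8000
After 3 (propagate distance d=11): x=3.3000 theta=-0.8000
After 4 (thin lens f=-58): x=3.3000 theta=-431/580 (≈-0.7431)
After 5 (propagate distance d=23 (to screen)): x=-7999/580 (≈-13.7914) theta=-431/580 (≈-0.7431)
Rounded to 4 decimal places: x = -13.7914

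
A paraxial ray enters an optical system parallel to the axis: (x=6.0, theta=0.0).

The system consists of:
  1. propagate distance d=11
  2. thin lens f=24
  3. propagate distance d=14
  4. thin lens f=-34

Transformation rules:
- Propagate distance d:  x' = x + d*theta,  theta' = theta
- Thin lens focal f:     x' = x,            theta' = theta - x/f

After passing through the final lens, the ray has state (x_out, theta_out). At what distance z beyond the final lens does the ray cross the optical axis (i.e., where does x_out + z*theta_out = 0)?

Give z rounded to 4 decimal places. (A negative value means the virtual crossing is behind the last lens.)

Initial: x=6.0000 theta=0.0000
After 1 (propagate distance d=11): x=6.0000 theta=0.0000
After 2 (thin lens f=24): x=6.0000 theta=-0.2500
After 3 (propagate distance d=14): x=2.5000 theta=-0.2500
After 4 (thin lens f=-34): x=2.5000 theta=-3/17 (≈-0.1765)
z_focus = -x_out/theta_out = -(2.5000)/(-3/17) = 85/6 ≈ 14.1667
Rounded to 4 decimal places: z = 14.1667

Answer: 14.1667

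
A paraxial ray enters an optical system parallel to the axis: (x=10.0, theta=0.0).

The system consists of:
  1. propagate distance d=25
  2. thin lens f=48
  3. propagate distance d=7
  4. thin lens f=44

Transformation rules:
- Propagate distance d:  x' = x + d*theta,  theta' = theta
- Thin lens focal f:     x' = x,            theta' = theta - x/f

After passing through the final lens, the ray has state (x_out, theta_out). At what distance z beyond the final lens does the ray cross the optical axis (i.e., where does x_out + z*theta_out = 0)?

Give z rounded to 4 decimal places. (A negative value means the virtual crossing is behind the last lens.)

Initial: x=10.0000 theta=0.0000
After 1 (propagate distance d=25): x=10.0000 theta=0.0000
After 2 (thin lens f=48): x=10.0000 theta=-5/24 (≈-0.2083)
After 3 (propagate distance d=7): x=205/24 (≈8.5417) theta=-5/24 (≈-0.2083)
After 4 (thin lens f=44): x=205/24 (≈8.5417) theta=-425/1056 (≈-0.4025)
z_focus = -x_out/theta_out = -(205/24)/(-425/1056) = 1804/85 ≈ 21.2235
Rounded to 4 decimal places: z = 21.2235

Answer: 21.2235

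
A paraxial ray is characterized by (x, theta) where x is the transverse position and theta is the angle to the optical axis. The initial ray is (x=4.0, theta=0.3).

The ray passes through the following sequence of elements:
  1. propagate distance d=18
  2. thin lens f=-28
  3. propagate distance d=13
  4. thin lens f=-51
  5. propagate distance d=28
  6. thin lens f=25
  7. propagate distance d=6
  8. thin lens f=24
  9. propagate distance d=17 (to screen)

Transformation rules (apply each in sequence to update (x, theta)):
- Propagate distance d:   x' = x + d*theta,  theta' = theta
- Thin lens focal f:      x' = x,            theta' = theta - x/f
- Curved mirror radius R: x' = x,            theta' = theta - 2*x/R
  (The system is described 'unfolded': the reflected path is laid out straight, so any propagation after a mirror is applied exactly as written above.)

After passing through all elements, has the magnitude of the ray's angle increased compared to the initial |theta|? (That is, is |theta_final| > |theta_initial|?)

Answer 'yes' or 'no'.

Answer: yes

Derivation:
Initial: x=4.0000 theta=0.3000
After 1 (propagate distance d=18): x=9.4000 theta=0.3000
After 2 (thin lens f=-28): x=9.4000 theta=89/140 (≈0.6357)
After 3 (propagate distance d=13): x=2473/140 (≈17.6643) theta=89/140 (≈0.6357)
After 4 (thin lens f=-51): x=2473/140 (≈17.6643) theta=1753/1785 (≈0.9821)
After 5 (propagate distance d=28): x=322459/7140 (≈45.1623) theta=1753/1785 (≈0.9821)
After 6 (thin lens f=25): x=322459/7140 (≈45.1623) theta=-49053/59500 (≈-0.8244)
After 7 (propagate distance d=6): x=1025503/25500 (≈40.2158) theta=-49053/59500 (≈-0.8244)
After 8 (thin lens f=24): x=1025503/25500 (≈40.2158) theta=-10710337/4284000 (≈-2.5001)
After 9 (propagate distance d=17 (to screen)): x=-391649/171360 (≈-2.2855) theta=-10710337/4284000 (≈-2.5001)
|theta_initial|=0.3000 |theta_final|=10710337/4284000 (≈2.5001) -> increased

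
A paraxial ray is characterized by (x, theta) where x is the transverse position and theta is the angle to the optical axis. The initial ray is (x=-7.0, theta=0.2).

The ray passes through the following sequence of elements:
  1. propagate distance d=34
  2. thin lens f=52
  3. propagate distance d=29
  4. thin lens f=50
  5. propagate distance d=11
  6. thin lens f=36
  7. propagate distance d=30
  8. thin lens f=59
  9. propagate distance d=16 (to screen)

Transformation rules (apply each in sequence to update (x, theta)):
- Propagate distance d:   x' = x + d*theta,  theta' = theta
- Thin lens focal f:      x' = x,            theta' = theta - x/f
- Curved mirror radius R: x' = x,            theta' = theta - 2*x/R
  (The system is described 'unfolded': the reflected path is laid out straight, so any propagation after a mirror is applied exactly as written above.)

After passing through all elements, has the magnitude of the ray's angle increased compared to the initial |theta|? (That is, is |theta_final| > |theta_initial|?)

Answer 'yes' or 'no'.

Initial: x=-7.0000 theta=0.2000
After 1 (propagate distance d=34): x=-0.2000 theta=0.2000
After 2 (thin lens f=52): x=-0.2000 theta=53/260 (≈0.2038)
After 3 (propagate distance d=29): x=297/52 (≈5.7115) theta=53/260 (≈0.2038)
After 4 (thin lens f=50): x=297/52 (≈5.7115) theta=233/2600 (≈0.0896)
After 5 (propagate distance d=11): x=17413/2600 (≈6.6973) theta=233/2600 (≈0.0896)
After 6 (thin lens f=36): x=17413/2600 (≈6.6973) theta=-361/3744 (≈-0.0964)
After 7 (propagate distance d=30): x=59353/15600 (≈3.8047) theta=-361/3744 (≈-0.0964)
After 8 (thin lens f=59): x=59353/15600 (≈3.8047) theta=-888593/5522400 (≈-0.1609)
After 9 (propagate distance d=16 (to screen)): x=3396737/2761200 (≈1.2302) theta=-888593/5522400 (≈-0.1609)
|theta_initial|=0.2000 |theta_final|=888593/5522400 (≈0.1609) -> not increased

Answer: no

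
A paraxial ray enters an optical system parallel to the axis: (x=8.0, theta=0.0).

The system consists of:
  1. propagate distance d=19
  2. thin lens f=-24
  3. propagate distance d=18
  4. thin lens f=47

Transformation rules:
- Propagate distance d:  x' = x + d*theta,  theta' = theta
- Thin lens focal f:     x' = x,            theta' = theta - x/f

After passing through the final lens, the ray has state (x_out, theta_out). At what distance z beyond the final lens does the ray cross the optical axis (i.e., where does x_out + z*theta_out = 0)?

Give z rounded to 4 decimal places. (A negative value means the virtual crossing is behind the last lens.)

Answer: -394.8000

Derivation:
Initial: x=8.0000 theta=0.0000
After 1 (propagate distance d=19): x=8.0000 theta=0.0000
After 2 (thin lens f=-24): x=8.0000 theta=1/3 (≈0.3333)
After 3 (propagate distance d=18): x=14.0000 theta=1/3 (≈0.3333)
After 4 (thin lens f=47): x=14.0000 theta=5/141 (≈0.0355)
z_focus = -x_out/theta_out = -(14.0000)/(5/141) = -394.8000
Rounded to 4 decimal places: z = -394.8000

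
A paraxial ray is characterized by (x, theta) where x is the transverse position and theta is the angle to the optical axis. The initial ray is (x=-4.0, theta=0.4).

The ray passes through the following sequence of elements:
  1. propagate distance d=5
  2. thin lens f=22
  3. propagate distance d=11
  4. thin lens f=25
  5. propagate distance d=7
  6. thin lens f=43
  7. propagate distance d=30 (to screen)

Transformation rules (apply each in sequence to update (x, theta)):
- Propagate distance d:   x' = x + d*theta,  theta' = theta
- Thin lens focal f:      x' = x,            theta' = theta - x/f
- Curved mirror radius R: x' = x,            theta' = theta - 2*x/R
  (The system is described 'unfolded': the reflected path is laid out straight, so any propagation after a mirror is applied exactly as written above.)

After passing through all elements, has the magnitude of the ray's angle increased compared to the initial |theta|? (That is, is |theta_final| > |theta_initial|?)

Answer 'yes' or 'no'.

Initial: x=-4.0000 theta=0.4000
After 1 (propagate distance d=5): x=-2.0000 theta=0.4000
After 2 (thin lens f=22): x=-2.0000 theta=27/55 (≈0.4909)
After 3 (propagate distance d=11): x=3.4000 theta=27/55 (≈0.4909)
After 4 (thin lens f=25): x=3.4000 theta=488/1375 (≈0.3549)
After 5 (propagate distance d=7): x=8091/1375 (≈5.8844) theta=488/1375 (≈0.3549)
After 6 (thin lens f=43): x=8091/1375 (≈5.8844) theta=12893/59125 (≈0.2181)
After 7 (propagate distance d=30 (to screen)): x=734703/59125 (≈12.4263) theta=12893/59125 (≈0.2181)
|theta_initial|=0.4000 |theta_final|=12893/59125 (≈0.2181) -> not increased

Answer: no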